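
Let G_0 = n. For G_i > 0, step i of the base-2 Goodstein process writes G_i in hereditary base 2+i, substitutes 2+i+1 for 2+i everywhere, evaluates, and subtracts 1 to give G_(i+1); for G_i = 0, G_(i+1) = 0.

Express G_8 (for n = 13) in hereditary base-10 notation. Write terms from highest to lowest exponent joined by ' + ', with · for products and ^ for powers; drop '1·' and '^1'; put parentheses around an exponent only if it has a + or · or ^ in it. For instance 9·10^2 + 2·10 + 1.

10^(10 + 1) + 3·10^3 + 3·10^2 + 2·10 + 5

G_0=13  [base 2] 2^(2 + 1) + 2^2 + 1  →[2↦3]→  3^(3 + 1) + 3^3 + 1 = 109  −1 ⇒ G_1=108
G_1=108  [base 3] 3^(3 + 1) + 3^3  →[3↦4]→  4^(4 + 1) + 4^4 = 1280  −1 ⇒ G_2=1279
G_2=1279  [base 4] 4^(4 + 1) + 3·4^3 + 3·4^2 + 3·4 + 3  →[4↦5]→  5^(5 + 1) + 3·5^3 + 3·5^2 + 3·5 + 3 = 16093  −1 ⇒ G_3=16092
G_3=16092  [base 5] 5^(5 + 1) + 3·5^3 + 3·5^2 + 3·5 + 2  →[5↦6]→  6^(6 + 1) + 3·6^3 + 3·6^2 + 3·6 + 2 = 280712  −1 ⇒ G_4=280711
G_4=280711  [base 6] 6^(6 + 1) + 3·6^3 + 3·6^2 + 3·6 + 1  →[6↦7]→  7^(7 + 1) + 3·7^3 + 3·7^2 + 3·7 + 1 = 5765999  −1 ⇒ G_5=5765998
G_5=5765998  [base 7] 7^(7 + 1) + 3·7^3 + 3·7^2 + 3·7  →[7↦8]→  8^(8 + 1) + 3·8^3 + 3·8^2 + 3·8 = 134219480  −1 ⇒ G_6=134219479
G_6=134219479  [base 8] 8^(8 + 1) + 3·8^3 + 3·8^2 + 2·8 + 7  →[8↦9]→  9^(9 + 1) + 3·9^3 + 3·9^2 + 2·9 + 7 = 3486786856  −1 ⇒ G_7=3486786855
G_7=3486786855  [base 9] 9^(9 + 1) + 3·9^3 + 3·9^2 + 2·9 + 6  →[9↦10]→  10^(10 + 1) + 3·10^3 + 3·10^2 + 2·10 + 6 = 100000003326  −1 ⇒ G_8=100000003325
G_8=100000003325  [base 10] 10^(10 + 1) + 3·10^3 + 3·10^2 + 2·10 + 5  →[10↦11]→  11^(11 + 1) + 3·11^3 + 3·11^2 + 2·11 + 5 = 3138428381104  −1 ⇒ G_9=3138428381103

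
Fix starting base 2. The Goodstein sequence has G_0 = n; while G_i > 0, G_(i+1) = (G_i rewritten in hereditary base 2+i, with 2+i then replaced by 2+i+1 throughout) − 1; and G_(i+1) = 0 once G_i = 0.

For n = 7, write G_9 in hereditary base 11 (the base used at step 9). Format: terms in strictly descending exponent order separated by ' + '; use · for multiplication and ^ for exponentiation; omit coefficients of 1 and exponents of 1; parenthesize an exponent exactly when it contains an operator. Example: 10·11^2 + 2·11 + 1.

7·11^7 + 7·11^6 + 7·11^5 + 7·11^4 + 7·11^3 + 7·11^2 + 7·11 + 4

step 0: 7 = 2^2 + 2 + 1; sub 3 for 2: 3^3 + 3 + 1; = 31; G_1 = 31−1 = 30
step 1: 30 = 3^3 + 3; sub 4 for 3: 4^4 + 4; = 260; G_2 = 260−1 = 259
step 2: 259 = 4^4 + 3; sub 5 for 4: 5^5 + 3; = 3128; G_3 = 3128−1 = 3127
step 3: 3127 = 5^5 + 2; sub 6 for 5: 6^6 + 2; = 46658; G_4 = 46658−1 = 46657
step 4: 46657 = 6^6 + 1; sub 7 for 6: 7^7 + 1; = 823544; G_5 = 823544−1 = 823543
step 5: 823543 = 7^7; sub 8 for 7: 8^8; = 16777216; G_6 = 16777216−1 = 16777215
step 6: 16777215 = 7·8^7 + 7·8^6 + 7·8^5 + 7·8^4 + 7·8^3 + 7·8^2 + 7·8 + 7; sub 9 for 8: 7·9^7 + 7·9^6 + 7·9^5 + 7·9^4 + 7·9^3 + 7·9^2 + 7·9 + 7; = 37665880; G_7 = 37665880−1 = 37665879
step 7: 37665879 = 7·9^7 + 7·9^6 + 7·9^5 + 7·9^4 + 7·9^3 + 7·9^2 + 7·9 + 6; sub 10 for 9: 7·10^7 + 7·10^6 + 7·10^5 + 7·10^4 + 7·10^3 + 7·10^2 + 7·10 + 6; = 77777776; G_8 = 77777776−1 = 77777775
step 8: 77777775 = 7·10^7 + 7·10^6 + 7·10^5 + 7·10^4 + 7·10^3 + 7·10^2 + 7·10 + 5; sub 11 for 10: 7·11^7 + 7·11^6 + 7·11^5 + 7·11^4 + 7·11^3 + 7·11^2 + 7·11 + 5; = 150051214; G_9 = 150051214−1 = 150051213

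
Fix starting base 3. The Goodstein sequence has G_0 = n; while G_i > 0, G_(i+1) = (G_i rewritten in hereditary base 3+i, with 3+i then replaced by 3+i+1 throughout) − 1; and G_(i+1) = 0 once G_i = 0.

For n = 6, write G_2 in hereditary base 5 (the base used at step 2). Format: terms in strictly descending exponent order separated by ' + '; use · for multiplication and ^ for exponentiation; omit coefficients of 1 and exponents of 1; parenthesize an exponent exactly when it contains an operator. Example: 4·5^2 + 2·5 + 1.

5 + 2

base 3: 6 = 2·3; at 4: 2·4 = 8; next = 7
base 4: 7 = 4 + 3; at 5: 5 + 3 = 8; next = 7
base 5: 7 = 5 + 2; at 6: 6 + 2 = 8; next = 7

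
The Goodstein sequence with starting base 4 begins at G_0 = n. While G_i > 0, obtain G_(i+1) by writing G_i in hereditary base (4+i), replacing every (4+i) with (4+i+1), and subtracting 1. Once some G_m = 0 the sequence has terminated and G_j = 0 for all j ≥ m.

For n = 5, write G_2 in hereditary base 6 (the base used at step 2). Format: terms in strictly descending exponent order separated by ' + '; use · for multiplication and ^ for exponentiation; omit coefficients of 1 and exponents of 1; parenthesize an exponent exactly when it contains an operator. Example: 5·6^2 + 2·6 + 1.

5 —HB4→ 4 + 1 —bump→ 5 + 1 = 6 —(−1)→ 5
5 —HB5→ 5 —bump→ 6 = 6 —(−1)→ 5
5 —HB6→ 5 —bump→ 5 = 5 —(−1)→ 4

5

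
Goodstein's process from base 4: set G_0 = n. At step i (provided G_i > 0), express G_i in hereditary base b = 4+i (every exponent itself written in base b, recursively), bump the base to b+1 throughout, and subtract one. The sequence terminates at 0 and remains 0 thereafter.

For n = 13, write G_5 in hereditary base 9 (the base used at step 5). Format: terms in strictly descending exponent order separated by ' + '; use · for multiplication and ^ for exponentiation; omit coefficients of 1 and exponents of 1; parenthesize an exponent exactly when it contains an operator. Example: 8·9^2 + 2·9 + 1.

i=0: 13 = 3·4 + 1 (b=4); 4→5: 3·5 + 1 = 16; 16−1 = 15
i=1: 15 = 3·5 (b=5); 5→6: 3·6 = 18; 18−1 = 17
i=2: 17 = 2·6 + 5 (b=6); 6→7: 2·7 + 5 = 19; 19−1 = 18
i=3: 18 = 2·7 + 4 (b=7); 7→8: 2·8 + 4 = 20; 20−1 = 19
i=4: 19 = 2·8 + 3 (b=8); 8→9: 2·9 + 3 = 21; 21−1 = 20
i=5: 20 = 2·9 + 2 (b=9); 9→10: 2·10 + 2 = 22; 22−1 = 21

2·9 + 2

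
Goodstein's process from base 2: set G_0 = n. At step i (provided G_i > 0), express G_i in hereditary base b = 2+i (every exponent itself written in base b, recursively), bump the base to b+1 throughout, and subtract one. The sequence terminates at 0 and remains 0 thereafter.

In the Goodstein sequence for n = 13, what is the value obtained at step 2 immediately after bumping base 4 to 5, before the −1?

16093

step 0: 13 = 2^(2 + 1) + 2^2 + 1; sub 3 for 2: 3^(3 + 1) + 3^3 + 1; = 109; G_1 = 109−1 = 108
step 1: 108 = 3^(3 + 1) + 3^3; sub 4 for 3: 4^(4 + 1) + 4^4; = 1280; G_2 = 1280−1 = 1279
step 2: 1279 = 4^(4 + 1) + 3·4^3 + 3·4^2 + 3·4 + 3; sub 5 for 4: 5^(5 + 1) + 3·5^3 + 3·5^2 + 3·5 + 3; = 16093; G_3 = 16093−1 = 16092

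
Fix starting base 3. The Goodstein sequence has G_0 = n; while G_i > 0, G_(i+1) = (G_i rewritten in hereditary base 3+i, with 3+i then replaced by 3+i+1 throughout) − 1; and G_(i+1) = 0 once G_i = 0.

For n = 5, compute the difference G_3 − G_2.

0

G_0 = 5. HB_3(5) = 3 + 2. Bump = 6. G_1 = 5.
G_1 = 5. HB_4(5) = 4 + 1. Bump = 6. G_2 = 5.
G_2 = 5. HB_5(5) = 5. Bump = 6. G_3 = 5.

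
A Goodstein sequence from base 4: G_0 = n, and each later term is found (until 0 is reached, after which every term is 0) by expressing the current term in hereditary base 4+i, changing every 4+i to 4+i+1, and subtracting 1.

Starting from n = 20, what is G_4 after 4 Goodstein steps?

(0) 20|_4 = 4^2 + 4 ↦ 5^2 + 5|_5 = 30 ⇒ 29
(1) 29|_5 = 5^2 + 4 ↦ 6^2 + 4|_6 = 40 ⇒ 39
(2) 39|_6 = 6^2 + 3 ↦ 7^2 + 3|_7 = 52 ⇒ 51
(3) 51|_7 = 7^2 + 2 ↦ 8^2 + 2|_8 = 66 ⇒ 65

65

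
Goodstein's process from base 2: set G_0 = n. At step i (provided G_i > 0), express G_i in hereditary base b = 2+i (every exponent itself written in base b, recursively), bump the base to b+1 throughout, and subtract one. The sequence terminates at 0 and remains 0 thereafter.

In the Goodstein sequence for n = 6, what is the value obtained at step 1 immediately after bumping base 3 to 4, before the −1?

258

i=0: 6 = 2^2 + 2 (b=2); 2→3: 3^3 + 3 = 30; 30−1 = 29
i=1: 29 = 3^3 + 2 (b=3); 3→4: 4^4 + 2 = 258; 258−1 = 257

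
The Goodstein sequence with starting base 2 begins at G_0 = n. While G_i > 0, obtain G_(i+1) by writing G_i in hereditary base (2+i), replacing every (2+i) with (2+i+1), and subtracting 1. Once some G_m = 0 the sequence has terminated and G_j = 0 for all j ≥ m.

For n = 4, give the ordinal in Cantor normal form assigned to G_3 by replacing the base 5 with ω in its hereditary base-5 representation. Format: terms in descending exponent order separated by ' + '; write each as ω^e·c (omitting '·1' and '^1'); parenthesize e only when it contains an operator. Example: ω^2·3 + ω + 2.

ω^2·2 + ω·2

G_0=4  [base 2] 2^2  →[2↦3]→  3^3 = 27  −1 ⇒ G_1=26
G_1=26  [base 3] 2·3^2 + 2·3 + 2  →[3↦4]→  2·4^2 + 2·4 + 2 = 42  −1 ⇒ G_2=41
G_2=41  [base 4] 2·4^2 + 2·4 + 1  →[4↦5]→  2·5^2 + 2·5 + 1 = 61  −1 ⇒ G_3=60
G_3=60  [base 5] 2·5^2 + 2·5  →[5↦6]→  2·6^2 + 2·6 = 84  −1 ⇒ G_4=83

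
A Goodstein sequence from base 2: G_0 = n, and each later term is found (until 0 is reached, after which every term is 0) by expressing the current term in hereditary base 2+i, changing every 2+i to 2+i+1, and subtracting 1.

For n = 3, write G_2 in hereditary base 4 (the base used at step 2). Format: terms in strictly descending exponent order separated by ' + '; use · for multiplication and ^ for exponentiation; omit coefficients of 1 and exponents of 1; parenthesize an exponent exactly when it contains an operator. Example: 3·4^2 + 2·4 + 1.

i=0: 3 = 2 + 1 (b=2); 2→3: 3 + 1 = 4; 4−1 = 3
i=1: 3 = 3 (b=3); 3→4: 4 = 4; 4−1 = 3
i=2: 3 = 3 (b=4); 4→5: 3 = 3; 3−1 = 2

3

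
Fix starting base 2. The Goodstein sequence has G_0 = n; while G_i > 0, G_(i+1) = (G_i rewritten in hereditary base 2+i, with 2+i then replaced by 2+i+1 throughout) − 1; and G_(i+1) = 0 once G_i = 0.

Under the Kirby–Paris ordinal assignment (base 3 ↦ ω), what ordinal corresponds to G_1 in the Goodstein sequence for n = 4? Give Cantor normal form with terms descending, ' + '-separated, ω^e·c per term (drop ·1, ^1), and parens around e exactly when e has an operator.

G_0 = 4. HB_2(4) = 2^2. Bump = 27. G_1 = 26.
G_1 = 26. HB_3(26) = 2·3^2 + 2·3 + 2. Bump = 42. G_2 = 41.

ω^2·2 + ω·2 + 2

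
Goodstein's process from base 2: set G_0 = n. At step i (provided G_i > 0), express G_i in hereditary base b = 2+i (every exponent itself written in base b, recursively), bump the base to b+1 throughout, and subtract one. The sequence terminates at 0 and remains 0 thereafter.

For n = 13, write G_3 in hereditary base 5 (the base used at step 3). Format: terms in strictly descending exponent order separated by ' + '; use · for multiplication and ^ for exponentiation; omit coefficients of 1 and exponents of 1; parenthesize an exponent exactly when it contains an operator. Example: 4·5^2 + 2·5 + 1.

base 2: 13 = 2^(2 + 1) + 2^2 + 1; at 3: 3^(3 + 1) + 3^3 + 1 = 109; next = 108
base 3: 108 = 3^(3 + 1) + 3^3; at 4: 4^(4 + 1) + 4^4 = 1280; next = 1279
base 4: 1279 = 4^(4 + 1) + 3·4^3 + 3·4^2 + 3·4 + 3; at 5: 5^(5 + 1) + 3·5^3 + 3·5^2 + 3·5 + 3 = 16093; next = 16092
base 5: 16092 = 5^(5 + 1) + 3·5^3 + 3·5^2 + 3·5 + 2; at 6: 6^(6 + 1) + 3·6^3 + 3·6^2 + 3·6 + 2 = 280712; next = 280711

5^(5 + 1) + 3·5^3 + 3·5^2 + 3·5 + 2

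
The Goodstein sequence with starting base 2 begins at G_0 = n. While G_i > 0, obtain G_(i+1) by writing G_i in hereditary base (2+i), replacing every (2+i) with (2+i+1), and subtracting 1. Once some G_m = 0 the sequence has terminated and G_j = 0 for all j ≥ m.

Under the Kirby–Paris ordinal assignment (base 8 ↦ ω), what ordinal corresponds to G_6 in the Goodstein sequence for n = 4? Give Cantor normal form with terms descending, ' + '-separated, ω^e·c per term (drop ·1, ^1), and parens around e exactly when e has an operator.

ω^2·2 + ω + 3

(0) 4|_2 = 2^2 ↦ 3^3|_3 = 27 ⇒ 26
(1) 26|_3 = 2·3^2 + 2·3 + 2 ↦ 2·4^2 + 2·4 + 2|_4 = 42 ⇒ 41
(2) 41|_4 = 2·4^2 + 2·4 + 1 ↦ 2·5^2 + 2·5 + 1|_5 = 61 ⇒ 60
(3) 60|_5 = 2·5^2 + 2·5 ↦ 2·6^2 + 2·6|_6 = 84 ⇒ 83
(4) 83|_6 = 2·6^2 + 6 + 5 ↦ 2·7^2 + 7 + 5|_7 = 110 ⇒ 109
(5) 109|_7 = 2·7^2 + 7 + 4 ↦ 2·8^2 + 8 + 4|_8 = 140 ⇒ 139
(6) 139|_8 = 2·8^2 + 8 + 3 ↦ 2·9^2 + 9 + 3|_9 = 174 ⇒ 173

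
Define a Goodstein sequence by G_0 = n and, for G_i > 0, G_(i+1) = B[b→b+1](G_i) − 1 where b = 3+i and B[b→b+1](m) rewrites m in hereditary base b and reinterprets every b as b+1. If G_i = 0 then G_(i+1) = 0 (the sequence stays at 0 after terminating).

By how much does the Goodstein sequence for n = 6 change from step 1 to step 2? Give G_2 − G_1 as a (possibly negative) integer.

base 3: 6 = 2·3; at 4: 2·4 = 8; next = 7
base 4: 7 = 4 + 3; at 5: 5 + 3 = 8; next = 7

0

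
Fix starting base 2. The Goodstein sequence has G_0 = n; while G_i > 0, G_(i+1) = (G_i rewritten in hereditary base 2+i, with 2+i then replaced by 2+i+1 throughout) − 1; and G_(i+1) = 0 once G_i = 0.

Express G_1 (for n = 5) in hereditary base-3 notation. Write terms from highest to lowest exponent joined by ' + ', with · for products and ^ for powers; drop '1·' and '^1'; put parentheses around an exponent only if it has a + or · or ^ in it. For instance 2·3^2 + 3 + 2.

3^3

i=0: 5 = 2^2 + 1 (b=2); 2→3: 3^3 + 1 = 28; 28−1 = 27
i=1: 27 = 3^3 (b=3); 3→4: 4^4 = 256; 256−1 = 255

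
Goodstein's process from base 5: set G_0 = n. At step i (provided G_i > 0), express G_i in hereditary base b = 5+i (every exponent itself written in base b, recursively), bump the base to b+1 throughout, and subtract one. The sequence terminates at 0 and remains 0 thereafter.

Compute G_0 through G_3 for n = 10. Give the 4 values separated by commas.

step 0: 10 = 2·5; sub 6 for 5: 2·6; = 12; G_1 = 12−1 = 11
step 1: 11 = 6 + 5; sub 7 for 6: 7 + 5; = 12; G_2 = 12−1 = 11
step 2: 11 = 7 + 4; sub 8 for 7: 8 + 4; = 12; G_3 = 12−1 = 11

10, 11, 11, 11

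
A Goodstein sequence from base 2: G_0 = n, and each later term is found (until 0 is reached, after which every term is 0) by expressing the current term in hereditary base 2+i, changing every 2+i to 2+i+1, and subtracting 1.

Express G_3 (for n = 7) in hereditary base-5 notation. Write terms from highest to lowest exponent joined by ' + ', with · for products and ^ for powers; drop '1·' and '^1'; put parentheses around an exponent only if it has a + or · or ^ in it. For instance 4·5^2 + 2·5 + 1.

(0) 7|_2 = 2^2 + 2 + 1 ↦ 3^3 + 3 + 1|_3 = 31 ⇒ 30
(1) 30|_3 = 3^3 + 3 ↦ 4^4 + 4|_4 = 260 ⇒ 259
(2) 259|_4 = 4^4 + 3 ↦ 5^5 + 3|_5 = 3128 ⇒ 3127

5^5 + 2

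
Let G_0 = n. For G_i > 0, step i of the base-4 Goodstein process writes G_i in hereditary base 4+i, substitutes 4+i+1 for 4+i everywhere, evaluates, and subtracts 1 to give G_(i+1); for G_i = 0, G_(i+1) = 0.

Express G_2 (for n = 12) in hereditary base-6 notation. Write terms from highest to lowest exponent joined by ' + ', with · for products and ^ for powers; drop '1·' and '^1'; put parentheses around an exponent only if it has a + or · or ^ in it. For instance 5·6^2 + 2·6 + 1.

12 —HB4→ 3·4 —bump→ 3·5 = 15 —(−1)→ 14
14 —HB5→ 2·5 + 4 —bump→ 2·6 + 4 = 16 —(−1)→ 15
15 —HB6→ 2·6 + 3 —bump→ 2·7 + 3 = 17 —(−1)→ 16

2·6 + 3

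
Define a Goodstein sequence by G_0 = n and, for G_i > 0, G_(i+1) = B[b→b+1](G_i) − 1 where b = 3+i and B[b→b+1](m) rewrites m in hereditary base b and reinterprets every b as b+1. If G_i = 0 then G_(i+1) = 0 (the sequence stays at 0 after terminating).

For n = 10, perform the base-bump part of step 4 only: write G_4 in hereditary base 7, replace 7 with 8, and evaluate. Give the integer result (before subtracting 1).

i=0: 10 = 3^2 + 1 (b=3); 3→4: 4^2 + 1 = 17; 17−1 = 16
i=1: 16 = 4^2 (b=4); 4→5: 5^2 = 25; 25−1 = 24
i=2: 24 = 4·5 + 4 (b=5); 5→6: 4·6 + 4 = 28; 28−1 = 27
i=3: 27 = 4·6 + 3 (b=6); 6→7: 4·7 + 3 = 31; 31−1 = 30

34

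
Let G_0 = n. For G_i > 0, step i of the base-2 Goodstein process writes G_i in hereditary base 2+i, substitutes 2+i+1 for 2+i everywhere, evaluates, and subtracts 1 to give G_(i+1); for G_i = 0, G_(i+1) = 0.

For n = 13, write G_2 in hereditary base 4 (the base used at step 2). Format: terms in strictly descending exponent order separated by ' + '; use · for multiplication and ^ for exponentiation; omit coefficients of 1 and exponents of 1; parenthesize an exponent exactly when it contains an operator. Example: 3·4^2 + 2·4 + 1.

4^(4 + 1) + 3·4^3 + 3·4^2 + 3·4 + 3

(0) 13|_2 = 2^(2 + 1) + 2^2 + 1 ↦ 3^(3 + 1) + 3^3 + 1|_3 = 109 ⇒ 108
(1) 108|_3 = 3^(3 + 1) + 3^3 ↦ 4^(4 + 1) + 4^4|_4 = 1280 ⇒ 1279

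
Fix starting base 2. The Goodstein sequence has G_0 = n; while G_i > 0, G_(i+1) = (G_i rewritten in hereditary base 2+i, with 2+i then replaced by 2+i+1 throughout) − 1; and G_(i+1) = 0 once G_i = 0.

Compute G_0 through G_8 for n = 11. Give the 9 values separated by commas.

G_0=11  [base 2] 2^(2 + 1) + 2 + 1  →[2↦3]→  3^(3 + 1) + 3 + 1 = 85  −1 ⇒ G_1=84
G_1=84  [base 3] 3^(3 + 1) + 3  →[3↦4]→  4^(4 + 1) + 4 = 1028  −1 ⇒ G_2=1027
G_2=1027  [base 4] 4^(4 + 1) + 3  →[4↦5]→  5^(5 + 1) + 3 = 15628  −1 ⇒ G_3=15627
G_3=15627  [base 5] 5^(5 + 1) + 2  →[5↦6]→  6^(6 + 1) + 2 = 279938  −1 ⇒ G_4=279937
G_4=279937  [base 6] 6^(6 + 1) + 1  →[6↦7]→  7^(7 + 1) + 1 = 5764802  −1 ⇒ G_5=5764801
G_5=5764801  [base 7] 7^(7 + 1)  →[7↦8]→  8^(8 + 1) = 134217728  −1 ⇒ G_6=134217727
G_6=134217727  [base 8] 7·8^8 + 7·8^7 + 7·8^6 + 7·8^5 + 7·8^4 + 7·8^3 + 7·8^2 + 7·8 + 7  →[8↦9]→  7·9^9 + 7·9^7 + 7·9^6 + 7·9^5 + 7·9^4 + 7·9^3 + 7·9^2 + 7·9 + 7 = 2749609303  −1 ⇒ G_7=2749609302
G_7=2749609302  [base 9] 7·9^9 + 7·9^7 + 7·9^6 + 7·9^5 + 7·9^4 + 7·9^3 + 7·9^2 + 7·9 + 6  →[9↦10]→  7·10^10 + 7·10^7 + 7·10^6 + 7·10^5 + 7·10^4 + 7·10^3 + 7·10^2 + 7·10 + 6 = 70077777776  −1 ⇒ G_8=70077777775

11, 84, 1027, 15627, 279937, 5764801, 134217727, 2749609302, 70077777775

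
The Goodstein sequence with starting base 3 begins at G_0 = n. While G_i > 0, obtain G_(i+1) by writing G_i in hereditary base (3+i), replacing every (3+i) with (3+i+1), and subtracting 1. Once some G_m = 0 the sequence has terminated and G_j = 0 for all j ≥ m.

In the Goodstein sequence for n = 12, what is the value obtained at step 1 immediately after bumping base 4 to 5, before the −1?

28

(0) 12|_3 = 3^2 + 3 ↦ 4^2 + 4|_4 = 20 ⇒ 19
(1) 19|_4 = 4^2 + 3 ↦ 5^2 + 3|_5 = 28 ⇒ 27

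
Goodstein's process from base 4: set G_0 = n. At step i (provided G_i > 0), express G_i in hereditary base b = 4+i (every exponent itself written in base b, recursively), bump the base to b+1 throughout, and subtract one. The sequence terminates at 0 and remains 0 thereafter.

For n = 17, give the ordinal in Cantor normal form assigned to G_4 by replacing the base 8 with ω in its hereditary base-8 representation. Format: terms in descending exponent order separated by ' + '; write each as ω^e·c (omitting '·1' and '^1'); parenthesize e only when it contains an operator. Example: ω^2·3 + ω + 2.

i=0: 17 = 4^2 + 1 (b=4); 4→5: 5^2 + 1 = 26; 26−1 = 25
i=1: 25 = 5^2 (b=5); 5→6: 6^2 = 36; 36−1 = 35
i=2: 35 = 5·6 + 5 (b=6); 6→7: 5·7 + 5 = 40; 40−1 = 39
i=3: 39 = 5·7 + 4 (b=7); 7→8: 5·8 + 4 = 44; 44−1 = 43
i=4: 43 = 5·8 + 3 (b=8); 8→9: 5·9 + 3 = 48; 48−1 = 47

ω·5 + 3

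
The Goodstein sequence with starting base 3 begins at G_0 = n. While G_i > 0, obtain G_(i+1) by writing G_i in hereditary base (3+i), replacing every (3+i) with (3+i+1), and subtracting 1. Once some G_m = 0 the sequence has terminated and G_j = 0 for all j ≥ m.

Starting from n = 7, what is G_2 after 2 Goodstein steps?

9

G_0 = 7. HB_3(7) = 2·3 + 1. Bump = 9. G_1 = 8.
G_1 = 8. HB_4(8) = 2·4. Bump = 10. G_2 = 9.
G_2 = 9. HB_5(9) = 5 + 4. Bump = 10. G_3 = 9.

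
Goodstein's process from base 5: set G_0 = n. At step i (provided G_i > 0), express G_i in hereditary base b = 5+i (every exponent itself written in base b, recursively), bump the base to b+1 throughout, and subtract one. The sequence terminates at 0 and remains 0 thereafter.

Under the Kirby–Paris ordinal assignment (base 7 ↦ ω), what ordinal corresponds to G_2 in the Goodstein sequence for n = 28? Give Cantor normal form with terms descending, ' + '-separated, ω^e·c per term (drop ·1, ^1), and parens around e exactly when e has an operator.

(0) 28|_5 = 5^2 + 3 ↦ 6^2 + 3|_6 = 39 ⇒ 38
(1) 38|_6 = 6^2 + 2 ↦ 7^2 + 2|_7 = 51 ⇒ 50
(2) 50|_7 = 7^2 + 1 ↦ 8^2 + 1|_8 = 65 ⇒ 64

ω^2 + 1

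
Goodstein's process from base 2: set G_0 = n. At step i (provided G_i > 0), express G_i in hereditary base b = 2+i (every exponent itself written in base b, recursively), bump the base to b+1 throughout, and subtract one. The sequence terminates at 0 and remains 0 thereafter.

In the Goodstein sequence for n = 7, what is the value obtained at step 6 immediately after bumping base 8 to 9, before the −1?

step 0: 7 = 2^2 + 2 + 1; sub 3 for 2: 3^3 + 3 + 1; = 31; G_1 = 31−1 = 30
step 1: 30 = 3^3 + 3; sub 4 for 3: 4^4 + 4; = 260; G_2 = 260−1 = 259
step 2: 259 = 4^4 + 3; sub 5 for 4: 5^5 + 3; = 3128; G_3 = 3128−1 = 3127
step 3: 3127 = 5^5 + 2; sub 6 for 5: 6^6 + 2; = 46658; G_4 = 46658−1 = 46657
step 4: 46657 = 6^6 + 1; sub 7 for 6: 7^7 + 1; = 823544; G_5 = 823544−1 = 823543
step 5: 823543 = 7^7; sub 8 for 7: 8^8; = 16777216; G_6 = 16777216−1 = 16777215
step 6: 16777215 = 7·8^7 + 7·8^6 + 7·8^5 + 7·8^4 + 7·8^3 + 7·8^2 + 7·8 + 7; sub 9 for 8: 7·9^7 + 7·9^6 + 7·9^5 + 7·9^4 + 7·9^3 + 7·9^2 + 7·9 + 7; = 37665880; G_7 = 37665880−1 = 37665879

37665880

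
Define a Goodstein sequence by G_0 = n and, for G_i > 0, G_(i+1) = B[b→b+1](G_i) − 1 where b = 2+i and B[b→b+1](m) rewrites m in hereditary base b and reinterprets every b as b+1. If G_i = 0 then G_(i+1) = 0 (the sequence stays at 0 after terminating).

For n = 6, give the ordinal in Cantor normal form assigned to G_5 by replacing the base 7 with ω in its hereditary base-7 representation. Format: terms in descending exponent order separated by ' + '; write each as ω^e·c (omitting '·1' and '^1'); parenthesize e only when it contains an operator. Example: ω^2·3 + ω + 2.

G_0=6  [base 2] 2^2 + 2  →[2↦3]→  3^3 + 3 = 30  −1 ⇒ G_1=29
G_1=29  [base 3] 3^3 + 2  →[3↦4]→  4^4 + 2 = 258  −1 ⇒ G_2=257
G_2=257  [base 4] 4^4 + 1  →[4↦5]→  5^5 + 1 = 3126  −1 ⇒ G_3=3125
G_3=3125  [base 5] 5^5  →[5↦6]→  6^6 = 46656  −1 ⇒ G_4=46655
G_4=46655  [base 6] 5·6^5 + 5·6^4 + 5·6^3 + 5·6^2 + 5·6 + 5  →[6↦7]→  5·7^5 + 5·7^4 + 5·7^3 + 5·7^2 + 5·7 + 5 = 98040  −1 ⇒ G_5=98039
G_5=98039  [base 7] 5·7^5 + 5·7^4 + 5·7^3 + 5·7^2 + 5·7 + 4  →[7↦8]→  5·8^5 + 5·8^4 + 5·8^3 + 5·8^2 + 5·8 + 4 = 187244  −1 ⇒ G_6=187243

ω^5·5 + ω^4·5 + ω^3·5 + ω^2·5 + ω·5 + 4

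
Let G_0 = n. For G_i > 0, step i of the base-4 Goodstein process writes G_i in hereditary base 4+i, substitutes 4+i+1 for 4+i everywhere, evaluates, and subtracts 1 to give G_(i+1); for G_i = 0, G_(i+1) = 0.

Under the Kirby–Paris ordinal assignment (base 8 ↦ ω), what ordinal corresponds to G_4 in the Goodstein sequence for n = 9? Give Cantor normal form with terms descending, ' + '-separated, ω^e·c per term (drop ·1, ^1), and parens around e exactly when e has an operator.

ω + 3

[0] 9 ≡ 2·4 + 1 (base 4). Lift 5: 11. −1: 10.
[1] 10 ≡ 2·5 (base 5). Lift 6: 12. −1: 11.
[2] 11 ≡ 6 + 5 (base 6). Lift 7: 12. −1: 11.
[3] 11 ≡ 7 + 4 (base 7). Lift 8: 12. −1: 11.
[4] 11 ≡ 8 + 3 (base 8). Lift 9: 12. −1: 11.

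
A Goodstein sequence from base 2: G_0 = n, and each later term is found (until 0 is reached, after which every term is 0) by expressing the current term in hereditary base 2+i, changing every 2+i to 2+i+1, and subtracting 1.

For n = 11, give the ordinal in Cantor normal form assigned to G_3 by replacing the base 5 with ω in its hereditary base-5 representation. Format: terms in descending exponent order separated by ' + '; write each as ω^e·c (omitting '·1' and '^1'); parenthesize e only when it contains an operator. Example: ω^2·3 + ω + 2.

i=0: 11 = 2^(2 + 1) + 2 + 1 (b=2); 2→3: 3^(3 + 1) + 3 + 1 = 85; 85−1 = 84
i=1: 84 = 3^(3 + 1) + 3 (b=3); 3→4: 4^(4 + 1) + 4 = 1028; 1028−1 = 1027
i=2: 1027 = 4^(4 + 1) + 3 (b=4); 4→5: 5^(5 + 1) + 3 = 15628; 15628−1 = 15627
i=3: 15627 = 5^(5 + 1) + 2 (b=5); 5→6: 6^(6 + 1) + 2 = 279938; 279938−1 = 279937

ω^(ω + 1) + 2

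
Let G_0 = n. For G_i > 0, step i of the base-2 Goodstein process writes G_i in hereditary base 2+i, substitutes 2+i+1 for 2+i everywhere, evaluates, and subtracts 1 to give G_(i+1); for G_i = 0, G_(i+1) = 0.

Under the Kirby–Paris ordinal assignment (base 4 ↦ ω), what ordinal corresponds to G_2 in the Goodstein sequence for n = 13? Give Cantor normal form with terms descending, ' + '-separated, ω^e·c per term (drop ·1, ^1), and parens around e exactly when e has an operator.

ω^(ω + 1) + ω^3·3 + ω^2·3 + ω·3 + 3

i=0: 13 = 2^(2 + 1) + 2^2 + 1 (b=2); 2→3: 3^(3 + 1) + 3^3 + 1 = 109; 109−1 = 108
i=1: 108 = 3^(3 + 1) + 3^3 (b=3); 3→4: 4^(4 + 1) + 4^4 = 1280; 1280−1 = 1279
i=2: 1279 = 4^(4 + 1) + 3·4^3 + 3·4^2 + 3·4 + 3 (b=4); 4→5: 5^(5 + 1) + 3·5^3 + 3·5^2 + 3·5 + 3 = 16093; 16093−1 = 16092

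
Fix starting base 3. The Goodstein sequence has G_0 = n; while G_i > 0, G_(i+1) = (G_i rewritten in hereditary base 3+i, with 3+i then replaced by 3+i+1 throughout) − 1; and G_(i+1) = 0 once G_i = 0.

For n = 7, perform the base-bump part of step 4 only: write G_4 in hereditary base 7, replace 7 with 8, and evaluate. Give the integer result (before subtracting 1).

(0) 7|_3 = 2·3 + 1 ↦ 2·4 + 1|_4 = 9 ⇒ 8
(1) 8|_4 = 2·4 ↦ 2·5|_5 = 10 ⇒ 9
(2) 9|_5 = 5 + 4 ↦ 6 + 4|_6 = 10 ⇒ 9
(3) 9|_6 = 6 + 3 ↦ 7 + 3|_7 = 10 ⇒ 9
(4) 9|_7 = 7 + 2 ↦ 8 + 2|_8 = 10 ⇒ 9

10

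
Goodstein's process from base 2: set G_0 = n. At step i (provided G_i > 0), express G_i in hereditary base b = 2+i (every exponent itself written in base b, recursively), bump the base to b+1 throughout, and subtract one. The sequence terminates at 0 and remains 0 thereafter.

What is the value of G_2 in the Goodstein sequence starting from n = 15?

1283

i=0: 15 = 2^(2 + 1) + 2^2 + 2 + 1 (b=2); 2→3: 3^(3 + 1) + 3^3 + 3 + 1 = 112; 112−1 = 111
i=1: 111 = 3^(3 + 1) + 3^3 + 3 (b=3); 3→4: 4^(4 + 1) + 4^4 + 4 = 1284; 1284−1 = 1283
i=2: 1283 = 4^(4 + 1) + 4^4 + 3 (b=4); 4→5: 5^(5 + 1) + 5^5 + 3 = 18753; 18753−1 = 18752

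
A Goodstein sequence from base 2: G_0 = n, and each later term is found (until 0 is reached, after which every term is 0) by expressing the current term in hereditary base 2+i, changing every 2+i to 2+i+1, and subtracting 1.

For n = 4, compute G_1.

26

base 2: 4 = 2^2; at 3: 3^3 = 27; next = 26
base 3: 26 = 2·3^2 + 2·3 + 2; at 4: 2·4^2 + 2·4 + 2 = 42; next = 41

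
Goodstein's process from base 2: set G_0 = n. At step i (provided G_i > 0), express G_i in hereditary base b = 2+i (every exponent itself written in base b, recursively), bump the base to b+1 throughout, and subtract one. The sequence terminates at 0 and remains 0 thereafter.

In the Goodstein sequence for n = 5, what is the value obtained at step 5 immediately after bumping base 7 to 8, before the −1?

1752

step 0: 5 = 2^2 + 1; sub 3 for 2: 3^3 + 1; = 28; G_1 = 28−1 = 27
step 1: 27 = 3^3; sub 4 for 3: 4^4; = 256; G_2 = 256−1 = 255
step 2: 255 = 3·4^3 + 3·4^2 + 3·4 + 3; sub 5 for 4: 3·5^3 + 3·5^2 + 3·5 + 3; = 468; G_3 = 468−1 = 467
step 3: 467 = 3·5^3 + 3·5^2 + 3·5 + 2; sub 6 for 5: 3·6^3 + 3·6^2 + 3·6 + 2; = 776; G_4 = 776−1 = 775
step 4: 775 = 3·6^3 + 3·6^2 + 3·6 + 1; sub 7 for 6: 3·7^3 + 3·7^2 + 3·7 + 1; = 1198; G_5 = 1198−1 = 1197
step 5: 1197 = 3·7^3 + 3·7^2 + 3·7; sub 8 for 7: 3·8^3 + 3·8^2 + 3·8; = 1752; G_6 = 1752−1 = 1751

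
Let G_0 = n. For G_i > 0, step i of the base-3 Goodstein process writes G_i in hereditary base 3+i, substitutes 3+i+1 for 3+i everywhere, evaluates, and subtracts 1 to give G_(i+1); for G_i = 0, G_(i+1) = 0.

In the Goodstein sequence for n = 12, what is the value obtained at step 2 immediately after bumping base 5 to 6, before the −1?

38

step 0: 12 = 3^2 + 3; sub 4 for 3: 4^2 + 4; = 20; G_1 = 20−1 = 19
step 1: 19 = 4^2 + 3; sub 5 for 4: 5^2 + 3; = 28; G_2 = 28−1 = 27
step 2: 27 = 5^2 + 2; sub 6 for 5: 6^2 + 2; = 38; G_3 = 38−1 = 37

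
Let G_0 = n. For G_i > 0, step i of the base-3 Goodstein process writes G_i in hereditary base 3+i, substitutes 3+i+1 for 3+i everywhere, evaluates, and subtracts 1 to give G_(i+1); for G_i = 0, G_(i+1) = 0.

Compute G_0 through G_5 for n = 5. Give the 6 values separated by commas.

5, 5, 5, 5, 4, 3

base 3: 5 = 3 + 2; at 4: 4 + 2 = 6; next = 5
base 4: 5 = 4 + 1; at 5: 5 + 1 = 6; next = 5
base 5: 5 = 5; at 6: 6 = 6; next = 5
base 6: 5 = 5; at 7: 5 = 5; next = 4
base 7: 4 = 4; at 8: 4 = 4; next = 3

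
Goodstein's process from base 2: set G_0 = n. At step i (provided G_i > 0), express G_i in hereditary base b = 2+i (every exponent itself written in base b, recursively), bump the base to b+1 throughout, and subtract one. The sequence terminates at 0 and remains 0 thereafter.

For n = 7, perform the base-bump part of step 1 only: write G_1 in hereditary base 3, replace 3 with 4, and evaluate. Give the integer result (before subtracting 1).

step 0: 7 = 2^2 + 2 + 1; sub 3 for 2: 3^3 + 3 + 1; = 31; G_1 = 31−1 = 30
step 1: 30 = 3^3 + 3; sub 4 for 3: 4^4 + 4; = 260; G_2 = 260−1 = 259

260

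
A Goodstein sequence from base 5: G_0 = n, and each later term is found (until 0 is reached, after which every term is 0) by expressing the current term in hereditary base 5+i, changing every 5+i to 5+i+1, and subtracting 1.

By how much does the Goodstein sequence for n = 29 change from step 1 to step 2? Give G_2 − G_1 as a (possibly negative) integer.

29 —HB5→ 5^2 + 4 —bump→ 6^2 + 4 = 40 —(−1)→ 39
39 —HB6→ 6^2 + 3 —bump→ 7^2 + 3 = 52 —(−1)→ 51

12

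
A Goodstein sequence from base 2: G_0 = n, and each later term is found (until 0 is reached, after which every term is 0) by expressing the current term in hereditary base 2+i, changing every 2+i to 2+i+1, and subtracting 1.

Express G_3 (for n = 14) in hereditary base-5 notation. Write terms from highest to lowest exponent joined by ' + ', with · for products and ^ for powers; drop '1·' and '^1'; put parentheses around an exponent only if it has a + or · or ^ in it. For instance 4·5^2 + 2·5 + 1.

5^(5 + 1) + 5^5

step 0: 14 = 2^(2 + 1) + 2^2 + 2; sub 3 for 2: 3^(3 + 1) + 3^3 + 3; = 111; G_1 = 111−1 = 110
step 1: 110 = 3^(3 + 1) + 3^3 + 2; sub 4 for 3: 4^(4 + 1) + 4^4 + 2; = 1282; G_2 = 1282−1 = 1281
step 2: 1281 = 4^(4 + 1) + 4^4 + 1; sub 5 for 4: 5^(5 + 1) + 5^5 + 1; = 18751; G_3 = 18751−1 = 18750
step 3: 18750 = 5^(5 + 1) + 5^5; sub 6 for 5: 6^(6 + 1) + 6^6; = 326592; G_4 = 326592−1 = 326591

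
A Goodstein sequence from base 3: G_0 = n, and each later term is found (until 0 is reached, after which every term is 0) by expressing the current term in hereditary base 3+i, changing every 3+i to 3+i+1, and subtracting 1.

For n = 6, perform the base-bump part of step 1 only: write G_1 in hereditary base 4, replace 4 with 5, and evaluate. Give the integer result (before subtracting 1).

8

(0) 6|_3 = 2·3 ↦ 2·4|_4 = 8 ⇒ 7
(1) 7|_4 = 4 + 3 ↦ 5 + 3|_5 = 8 ⇒ 7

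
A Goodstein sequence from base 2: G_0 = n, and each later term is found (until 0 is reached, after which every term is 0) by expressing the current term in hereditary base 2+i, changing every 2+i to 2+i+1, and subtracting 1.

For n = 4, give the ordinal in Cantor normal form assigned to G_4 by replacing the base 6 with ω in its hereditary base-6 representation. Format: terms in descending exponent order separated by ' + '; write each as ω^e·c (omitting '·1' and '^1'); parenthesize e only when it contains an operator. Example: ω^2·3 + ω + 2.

ω^2·2 + ω + 5

(0) 4|_2 = 2^2 ↦ 3^3|_3 = 27 ⇒ 26
(1) 26|_3 = 2·3^2 + 2·3 + 2 ↦ 2·4^2 + 2·4 + 2|_4 = 42 ⇒ 41
(2) 41|_4 = 2·4^2 + 2·4 + 1 ↦ 2·5^2 + 2·5 + 1|_5 = 61 ⇒ 60
(3) 60|_5 = 2·5^2 + 2·5 ↦ 2·6^2 + 2·6|_6 = 84 ⇒ 83
(4) 83|_6 = 2·6^2 + 6 + 5 ↦ 2·7^2 + 7 + 5|_7 = 110 ⇒ 109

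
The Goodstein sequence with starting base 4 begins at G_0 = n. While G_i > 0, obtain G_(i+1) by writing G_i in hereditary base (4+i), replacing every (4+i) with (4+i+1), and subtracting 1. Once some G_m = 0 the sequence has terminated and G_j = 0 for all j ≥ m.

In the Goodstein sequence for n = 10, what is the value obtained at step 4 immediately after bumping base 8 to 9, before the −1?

[0] 10 ≡ 2·4 + 2 (base 4). Lift 5: 12. −1: 11.
[1] 11 ≡ 2·5 + 1 (base 5). Lift 6: 13. −1: 12.
[2] 12 ≡ 2·6 (base 6). Lift 7: 14. −1: 13.
[3] 13 ≡ 7 + 6 (base 7). Lift 8: 14. −1: 13.
[4] 13 ≡ 8 + 5 (base 8). Lift 9: 14. −1: 13.

14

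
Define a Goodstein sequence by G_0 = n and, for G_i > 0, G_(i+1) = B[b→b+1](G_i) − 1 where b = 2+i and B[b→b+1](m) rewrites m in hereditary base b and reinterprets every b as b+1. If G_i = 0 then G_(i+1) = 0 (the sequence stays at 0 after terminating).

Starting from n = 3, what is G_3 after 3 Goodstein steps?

2

3 —HB2→ 2 + 1 —bump→ 3 + 1 = 4 —(−1)→ 3
3 —HB3→ 3 —bump→ 4 = 4 —(−1)→ 3
3 —HB4→ 3 —bump→ 3 = 3 —(−1)→ 2
2 —HB5→ 2 —bump→ 2 = 2 —(−1)→ 1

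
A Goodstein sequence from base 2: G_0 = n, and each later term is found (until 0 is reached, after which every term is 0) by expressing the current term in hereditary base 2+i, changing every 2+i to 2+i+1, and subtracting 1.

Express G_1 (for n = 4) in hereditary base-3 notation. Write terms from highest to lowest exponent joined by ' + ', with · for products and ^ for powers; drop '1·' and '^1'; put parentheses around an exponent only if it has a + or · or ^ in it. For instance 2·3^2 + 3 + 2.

[0] 4 ≡ 2^2 (base 2). Lift 3: 27. −1: 26.
[1] 26 ≡ 2·3^2 + 2·3 + 2 (base 3). Lift 4: 42. −1: 41.

2·3^2 + 2·3 + 2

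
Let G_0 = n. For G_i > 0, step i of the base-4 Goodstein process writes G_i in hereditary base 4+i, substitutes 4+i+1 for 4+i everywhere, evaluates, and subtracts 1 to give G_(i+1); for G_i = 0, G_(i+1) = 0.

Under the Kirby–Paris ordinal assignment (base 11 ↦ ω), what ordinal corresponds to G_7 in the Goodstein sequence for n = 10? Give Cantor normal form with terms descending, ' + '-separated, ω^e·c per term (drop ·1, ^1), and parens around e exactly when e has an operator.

step 0: 10 = 2·4 + 2; sub 5 for 4: 2·5 + 2; = 12; G_1 = 12−1 = 11
step 1: 11 = 2·5 + 1; sub 6 for 5: 2·6 + 1; = 13; G_2 = 13−1 = 12
step 2: 12 = 2·6; sub 7 for 6: 2·7; = 14; G_3 = 14−1 = 13
step 3: 13 = 7 + 6; sub 8 for 7: 8 + 6; = 14; G_4 = 14−1 = 13
step 4: 13 = 8 + 5; sub 9 for 8: 9 + 5; = 14; G_5 = 14−1 = 13
step 5: 13 = 9 + 4; sub 10 for 9: 10 + 4; = 14; G_6 = 14−1 = 13
step 6: 13 = 10 + 3; sub 11 for 10: 11 + 3; = 14; G_7 = 14−1 = 13
step 7: 13 = 11 + 2; sub 12 for 11: 12 + 2; = 14; G_8 = 14−1 = 13

ω + 2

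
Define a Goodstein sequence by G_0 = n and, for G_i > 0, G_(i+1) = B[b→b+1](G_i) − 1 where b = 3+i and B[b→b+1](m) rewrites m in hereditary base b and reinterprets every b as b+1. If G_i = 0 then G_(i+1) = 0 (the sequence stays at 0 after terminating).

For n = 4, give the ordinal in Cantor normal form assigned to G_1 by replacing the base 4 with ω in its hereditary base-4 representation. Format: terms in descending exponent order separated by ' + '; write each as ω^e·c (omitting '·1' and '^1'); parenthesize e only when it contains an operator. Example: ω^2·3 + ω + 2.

ω

step 0: 4 = 3 + 1; sub 4 for 3: 4 + 1; = 5; G_1 = 5−1 = 4
step 1: 4 = 4; sub 5 for 4: 5; = 5; G_2 = 5−1 = 4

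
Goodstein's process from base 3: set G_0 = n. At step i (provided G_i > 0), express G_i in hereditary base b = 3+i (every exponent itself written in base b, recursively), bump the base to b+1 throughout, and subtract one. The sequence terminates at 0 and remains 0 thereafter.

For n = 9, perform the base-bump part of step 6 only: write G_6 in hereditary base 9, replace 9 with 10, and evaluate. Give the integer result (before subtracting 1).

step 0: 9 = 3^2; sub 4 for 3: 4^2; = 16; G_1 = 16−1 = 15
step 1: 15 = 3·4 + 3; sub 5 for 4: 3·5 + 3; = 18; G_2 = 18−1 = 17
step 2: 17 = 3·5 + 2; sub 6 for 5: 3·6 + 2; = 20; G_3 = 20−1 = 19
step 3: 19 = 3·6 + 1; sub 7 for 6: 3·7 + 1; = 22; G_4 = 22−1 = 21
step 4: 21 = 3·7; sub 8 for 7: 3·8; = 24; G_5 = 24−1 = 23
step 5: 23 = 2·8 + 7; sub 9 for 8: 2·9 + 7; = 25; G_6 = 25−1 = 24
step 6: 24 = 2·9 + 6; sub 10 for 9: 2·10 + 6; = 26; G_7 = 26−1 = 25

26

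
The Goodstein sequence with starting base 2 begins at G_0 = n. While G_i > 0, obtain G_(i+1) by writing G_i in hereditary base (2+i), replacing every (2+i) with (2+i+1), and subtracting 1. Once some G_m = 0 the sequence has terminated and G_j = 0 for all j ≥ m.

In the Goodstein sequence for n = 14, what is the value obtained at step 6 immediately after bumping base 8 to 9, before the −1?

3487116549

base 2: 14 = 2^(2 + 1) + 2^2 + 2; at 3: 3^(3 + 1) + 3^3 + 3 = 111; next = 110
base 3: 110 = 3^(3 + 1) + 3^3 + 2; at 4: 4^(4 + 1) + 4^4 + 2 = 1282; next = 1281
base 4: 1281 = 4^(4 + 1) + 4^4 + 1; at 5: 5^(5 + 1) + 5^5 + 1 = 18751; next = 18750
base 5: 18750 = 5^(5 + 1) + 5^5; at 6: 6^(6 + 1) + 6^6 = 326592; next = 326591
base 6: 326591 = 6^(6 + 1) + 5·6^5 + 5·6^4 + 5·6^3 + 5·6^2 + 5·6 + 5; at 7: 7^(7 + 1) + 5·7^5 + 5·7^4 + 5·7^3 + 5·7^2 + 5·7 + 5 = 5862841; next = 5862840
base 7: 5862840 = 7^(7 + 1) + 5·7^5 + 5·7^4 + 5·7^3 + 5·7^2 + 5·7 + 4; at 8: 8^(8 + 1) + 5·8^5 + 5·8^4 + 5·8^3 + 5·8^2 + 5·8 + 4 = 134404972; next = 134404971
base 8: 134404971 = 8^(8 + 1) + 5·8^5 + 5·8^4 + 5·8^3 + 5·8^2 + 5·8 + 3; at 9: 9^(9 + 1) + 5·9^5 + 5·9^4 + 5·9^3 + 5·9^2 + 5·9 + 3 = 3487116549; next = 3487116548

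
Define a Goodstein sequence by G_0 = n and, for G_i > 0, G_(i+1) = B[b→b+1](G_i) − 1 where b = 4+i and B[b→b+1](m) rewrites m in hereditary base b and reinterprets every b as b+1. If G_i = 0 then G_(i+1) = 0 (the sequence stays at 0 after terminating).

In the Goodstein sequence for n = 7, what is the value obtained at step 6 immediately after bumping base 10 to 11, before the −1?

i=0: 7 = 4 + 3 (b=4); 4→5: 5 + 3 = 8; 8−1 = 7
i=1: 7 = 5 + 2 (b=5); 5→6: 6 + 2 = 8; 8−1 = 7
i=2: 7 = 6 + 1 (b=6); 6→7: 7 + 1 = 8; 8−1 = 7
i=3: 7 = 7 (b=7); 7→8: 8 = 8; 8−1 = 7
i=4: 7 = 7 (b=8); 8→9: 7 = 7; 7−1 = 6
i=5: 6 = 6 (b=9); 9→10: 6 = 6; 6−1 = 5
i=6: 5 = 5 (b=10); 10→11: 5 = 5; 5−1 = 4

5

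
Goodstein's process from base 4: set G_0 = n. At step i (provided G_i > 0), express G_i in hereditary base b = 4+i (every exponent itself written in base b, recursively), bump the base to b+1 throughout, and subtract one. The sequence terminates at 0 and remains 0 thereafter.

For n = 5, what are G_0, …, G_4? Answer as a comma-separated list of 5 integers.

5, 5, 5, 4, 3

i=0: 5 = 4 + 1 (b=4); 4→5: 5 + 1 = 6; 6−1 = 5
i=1: 5 = 5 (b=5); 5→6: 6 = 6; 6−1 = 5
i=2: 5 = 5 (b=6); 6→7: 5 = 5; 5−1 = 4
i=3: 4 = 4 (b=7); 7→8: 4 = 4; 4−1 = 3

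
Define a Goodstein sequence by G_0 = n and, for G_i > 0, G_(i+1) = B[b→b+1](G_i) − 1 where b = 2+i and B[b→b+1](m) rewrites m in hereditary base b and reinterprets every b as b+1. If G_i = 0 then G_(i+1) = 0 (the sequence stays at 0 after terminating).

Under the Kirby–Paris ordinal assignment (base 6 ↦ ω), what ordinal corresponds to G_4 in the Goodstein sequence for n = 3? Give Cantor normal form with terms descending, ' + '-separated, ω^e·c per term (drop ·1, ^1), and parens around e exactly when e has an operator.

1

step 0: 3 = 2 + 1; sub 3 for 2: 3 + 1; = 4; G_1 = 4−1 = 3
step 1: 3 = 3; sub 4 for 3: 4; = 4; G_2 = 4−1 = 3
step 2: 3 = 3; sub 5 for 4: 3; = 3; G_3 = 3−1 = 2
step 3: 2 = 2; sub 6 for 5: 2; = 2; G_4 = 2−1 = 1
step 4: 1 = 1; sub 7 for 6: 1; = 1; G_5 = 1−1 = 0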